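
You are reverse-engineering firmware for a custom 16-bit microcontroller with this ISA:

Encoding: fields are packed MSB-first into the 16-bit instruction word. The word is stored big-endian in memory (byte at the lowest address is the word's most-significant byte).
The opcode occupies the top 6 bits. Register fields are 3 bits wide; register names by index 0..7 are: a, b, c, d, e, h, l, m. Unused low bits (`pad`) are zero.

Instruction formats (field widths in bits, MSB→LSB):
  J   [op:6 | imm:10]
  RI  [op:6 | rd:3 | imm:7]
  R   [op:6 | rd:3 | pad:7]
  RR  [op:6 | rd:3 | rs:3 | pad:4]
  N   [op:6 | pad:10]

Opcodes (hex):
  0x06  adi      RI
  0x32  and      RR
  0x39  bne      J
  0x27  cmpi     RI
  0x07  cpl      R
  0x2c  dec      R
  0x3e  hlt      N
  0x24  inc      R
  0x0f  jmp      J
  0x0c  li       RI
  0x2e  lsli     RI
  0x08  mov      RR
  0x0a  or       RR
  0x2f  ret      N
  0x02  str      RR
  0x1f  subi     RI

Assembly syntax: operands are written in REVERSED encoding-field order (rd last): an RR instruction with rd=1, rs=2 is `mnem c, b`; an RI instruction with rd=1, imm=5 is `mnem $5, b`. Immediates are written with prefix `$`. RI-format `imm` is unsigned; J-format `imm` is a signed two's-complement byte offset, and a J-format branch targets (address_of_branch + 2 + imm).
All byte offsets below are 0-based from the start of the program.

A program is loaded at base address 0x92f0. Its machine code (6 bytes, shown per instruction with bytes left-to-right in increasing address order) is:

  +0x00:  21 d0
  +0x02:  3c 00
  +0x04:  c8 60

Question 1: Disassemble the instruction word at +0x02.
@+02  big-endian(3c 00) = 0x3c00
  op=0x3c00>>10=0xf ⇒ jmp (J)
  imm: (w>>0)&0x3ff=0x0 → $0

jmp $0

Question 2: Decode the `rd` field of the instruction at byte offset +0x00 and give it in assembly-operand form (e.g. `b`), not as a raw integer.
@+00  big-endian(21 d0) = 0x21d0
  top 6b → 0x8 → mov [RR]
  rd: (w>>7)&0x7=0x3 → d
  rs: (w>>4)&0x7=0x5 → h

d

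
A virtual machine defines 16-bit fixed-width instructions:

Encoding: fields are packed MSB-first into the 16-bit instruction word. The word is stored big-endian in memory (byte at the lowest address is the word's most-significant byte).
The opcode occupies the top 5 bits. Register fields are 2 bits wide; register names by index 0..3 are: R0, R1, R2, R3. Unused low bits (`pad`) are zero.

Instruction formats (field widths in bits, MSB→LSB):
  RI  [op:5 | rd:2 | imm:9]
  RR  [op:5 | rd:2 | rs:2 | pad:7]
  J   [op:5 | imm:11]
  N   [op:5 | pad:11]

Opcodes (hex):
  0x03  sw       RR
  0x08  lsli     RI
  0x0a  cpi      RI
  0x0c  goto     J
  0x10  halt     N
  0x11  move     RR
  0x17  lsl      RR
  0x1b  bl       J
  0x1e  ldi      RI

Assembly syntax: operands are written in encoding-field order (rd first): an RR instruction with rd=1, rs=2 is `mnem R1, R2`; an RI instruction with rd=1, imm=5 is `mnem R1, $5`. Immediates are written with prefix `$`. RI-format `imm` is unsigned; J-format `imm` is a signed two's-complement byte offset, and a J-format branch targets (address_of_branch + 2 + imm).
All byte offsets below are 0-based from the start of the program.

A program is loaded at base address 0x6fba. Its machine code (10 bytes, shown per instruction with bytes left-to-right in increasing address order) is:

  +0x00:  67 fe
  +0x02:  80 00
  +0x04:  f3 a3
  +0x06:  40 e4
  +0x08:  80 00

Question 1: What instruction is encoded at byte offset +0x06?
lsli R0, $228

[06] 40 e4 → 0x40e4
  top 5b → 0x8 → lsli [RI]
  [10:9] rd=0 = R0
  [8:0] imm=228 = $228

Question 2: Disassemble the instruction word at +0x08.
[08] 80 00 → 0x8000
  op=0x8000>>11=0x10 ⇒ halt (N)

halt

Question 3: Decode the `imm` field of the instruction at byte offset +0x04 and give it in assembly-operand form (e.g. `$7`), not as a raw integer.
[04] f3 a3 → 0xf3a3
  top 5b → 0x1e → ldi [RI]
  rd: (w>>9)&0x3=0x1 → R1
  imm: (w>>0)&0x1ff=0x1a3 → $419

$419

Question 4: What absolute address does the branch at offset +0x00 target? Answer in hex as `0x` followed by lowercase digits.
+0x00: 67 fe ⇒ word 0x67fe (big)
  op=0x67fe>>11=0xc ⇒ goto (J)
  imm: (w>>0)&0x7ff=0x7fe (s11→-2) → $-2
  target = base 0x6fba + off 0x00 + 2 + imm -2 = 0x6fba

0x6fba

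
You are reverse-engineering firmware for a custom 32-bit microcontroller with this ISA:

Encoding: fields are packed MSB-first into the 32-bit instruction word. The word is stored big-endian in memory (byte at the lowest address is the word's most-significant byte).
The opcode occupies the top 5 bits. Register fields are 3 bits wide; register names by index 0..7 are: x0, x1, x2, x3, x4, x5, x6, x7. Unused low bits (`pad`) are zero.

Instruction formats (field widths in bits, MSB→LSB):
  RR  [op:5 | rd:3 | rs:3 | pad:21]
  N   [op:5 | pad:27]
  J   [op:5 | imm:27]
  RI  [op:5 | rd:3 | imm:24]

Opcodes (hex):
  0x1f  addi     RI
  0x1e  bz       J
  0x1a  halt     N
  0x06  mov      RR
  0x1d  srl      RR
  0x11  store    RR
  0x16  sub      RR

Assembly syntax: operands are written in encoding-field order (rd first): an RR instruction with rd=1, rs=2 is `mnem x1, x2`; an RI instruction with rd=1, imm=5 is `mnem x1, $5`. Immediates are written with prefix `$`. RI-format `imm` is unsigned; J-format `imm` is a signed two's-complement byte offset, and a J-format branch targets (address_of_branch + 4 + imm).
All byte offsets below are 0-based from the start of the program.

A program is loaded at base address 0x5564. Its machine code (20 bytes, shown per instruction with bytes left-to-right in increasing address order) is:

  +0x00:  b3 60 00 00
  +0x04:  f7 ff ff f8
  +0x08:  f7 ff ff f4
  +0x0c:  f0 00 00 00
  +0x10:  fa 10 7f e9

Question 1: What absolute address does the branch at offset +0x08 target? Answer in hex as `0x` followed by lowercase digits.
off 0x08: read f7 ff ff f4 as big → 0xf7fffff4
  opcode bits[31:27]=0x1e: bz/J
  imm@[26:0]=0x7fffff4 (s27→-12) ⇒ $-12
  target = base 0x5564 + off 0x08 + 4 + imm -12 = 0x5564

0x5564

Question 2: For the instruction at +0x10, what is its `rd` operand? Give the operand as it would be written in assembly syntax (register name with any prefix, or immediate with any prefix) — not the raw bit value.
off 0x10: read fa 10 7f e9 as big → 0xfa107fe9
  top 5b → 0x1f → addi [RI]
  rd@[26:24]=0x2 ⇒ x2
  imm@[23:0]=0x107fe9 ⇒ $1081321

x2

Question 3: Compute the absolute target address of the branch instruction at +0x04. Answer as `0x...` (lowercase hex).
+0x04: f7 ff ff f8 ⇒ word 0xf7fffff8 (big)
  opcode bits[31:27]=0x1e: bz/J
  [26:0] imm=134217720 (s27→-8) = $-8
  target = base 0x5564 + off 0x04 + 4 + imm -8 = 0x5564

0x5564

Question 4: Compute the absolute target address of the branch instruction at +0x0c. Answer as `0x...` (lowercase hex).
@+0c  big-endian(f0 00 00 00) = 0xf0000000
  opcode bits[31:27]=0x1e: bz/J
  imm@[26:0]=0x0 ⇒ $0
  target = base 0x5564 + off 0x0c + 4 + imm 0 = 0x5574

0x5574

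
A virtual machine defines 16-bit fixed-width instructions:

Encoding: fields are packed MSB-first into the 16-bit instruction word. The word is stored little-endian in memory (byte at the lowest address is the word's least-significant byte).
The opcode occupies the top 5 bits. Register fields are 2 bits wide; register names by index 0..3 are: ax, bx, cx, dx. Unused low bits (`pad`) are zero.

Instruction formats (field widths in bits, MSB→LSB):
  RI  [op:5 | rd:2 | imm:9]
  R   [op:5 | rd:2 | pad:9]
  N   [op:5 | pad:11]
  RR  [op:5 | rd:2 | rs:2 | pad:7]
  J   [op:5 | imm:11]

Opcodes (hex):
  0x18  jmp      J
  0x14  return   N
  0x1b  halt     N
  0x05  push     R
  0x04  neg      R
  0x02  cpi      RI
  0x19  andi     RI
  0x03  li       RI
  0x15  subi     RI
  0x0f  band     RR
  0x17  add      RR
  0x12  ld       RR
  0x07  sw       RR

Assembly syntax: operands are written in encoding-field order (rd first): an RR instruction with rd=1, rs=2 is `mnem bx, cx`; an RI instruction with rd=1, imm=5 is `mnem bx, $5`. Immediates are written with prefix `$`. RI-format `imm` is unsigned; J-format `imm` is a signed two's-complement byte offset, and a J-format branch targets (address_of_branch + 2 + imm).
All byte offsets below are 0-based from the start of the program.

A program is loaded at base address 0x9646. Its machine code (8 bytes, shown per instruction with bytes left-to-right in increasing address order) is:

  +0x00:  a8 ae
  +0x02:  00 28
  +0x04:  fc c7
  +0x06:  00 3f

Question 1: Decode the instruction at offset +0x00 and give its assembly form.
subi dx, $168

@+00  little-endian(a8 ae) = 0xaea8
  opcode bits[15:11]=0x15: subi/RI
  [10:9] rd=3 = dx
  [8:0] imm=168 = $168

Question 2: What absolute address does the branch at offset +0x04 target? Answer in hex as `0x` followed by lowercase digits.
@+04  little-endian(fc c7) = 0xc7fc
  opcode bits[15:11]=0x18: jmp/J
  imm: (w>>0)&0x7ff=0x7fc (s11→-4) → $-4
  target = base 0x9646 + off 0x04 + 2 + imm -4 = 0x9648

0x9648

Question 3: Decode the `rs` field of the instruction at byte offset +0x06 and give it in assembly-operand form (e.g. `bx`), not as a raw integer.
@+06  little-endian(00 3f) = 0x3f00
  top 5b → 0x7 → sw [RR]
  rd: (w>>9)&0x3=0x3 → dx
  rs: (w>>7)&0x3=0x2 → cx

cx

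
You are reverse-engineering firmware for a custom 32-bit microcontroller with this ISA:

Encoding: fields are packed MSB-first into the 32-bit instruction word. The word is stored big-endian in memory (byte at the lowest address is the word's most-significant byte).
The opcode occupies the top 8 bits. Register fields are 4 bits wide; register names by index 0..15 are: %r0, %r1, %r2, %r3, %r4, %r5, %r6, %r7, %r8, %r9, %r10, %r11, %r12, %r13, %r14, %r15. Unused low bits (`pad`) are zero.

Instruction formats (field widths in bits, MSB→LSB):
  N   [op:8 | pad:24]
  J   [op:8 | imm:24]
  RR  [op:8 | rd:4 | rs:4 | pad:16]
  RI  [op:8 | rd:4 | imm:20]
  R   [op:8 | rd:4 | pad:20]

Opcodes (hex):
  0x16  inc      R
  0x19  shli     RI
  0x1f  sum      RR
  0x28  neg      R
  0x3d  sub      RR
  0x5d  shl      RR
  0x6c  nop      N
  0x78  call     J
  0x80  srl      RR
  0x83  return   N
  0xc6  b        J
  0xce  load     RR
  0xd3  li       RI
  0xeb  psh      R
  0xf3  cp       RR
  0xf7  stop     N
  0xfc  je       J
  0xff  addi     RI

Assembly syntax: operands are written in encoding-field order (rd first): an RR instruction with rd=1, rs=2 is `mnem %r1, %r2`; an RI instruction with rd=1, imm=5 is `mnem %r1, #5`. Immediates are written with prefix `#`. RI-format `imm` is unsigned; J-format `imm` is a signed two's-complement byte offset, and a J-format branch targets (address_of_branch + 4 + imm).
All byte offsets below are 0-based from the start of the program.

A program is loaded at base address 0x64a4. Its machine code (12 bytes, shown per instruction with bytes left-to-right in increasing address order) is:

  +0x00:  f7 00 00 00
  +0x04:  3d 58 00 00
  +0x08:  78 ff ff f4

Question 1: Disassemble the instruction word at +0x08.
@+08  big-endian(78 ff ff f4) = 0x78fffff4
  top 8b → 0x78 → call [J]
  imm: (w>>0)&0xffffff=0xfffff4 (s24→-12) → #-12

call #-12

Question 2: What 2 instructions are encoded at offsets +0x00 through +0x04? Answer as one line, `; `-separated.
stop; sub %r5, %r8

+0x00: f7 00 00 00 ⇒ word 0xf7000000 (big)
  op=0xf7000000>>24=0xf7 ⇒ stop (N)
+0x04: 3d 58 00 00 ⇒ word 0x3d580000 (big)
  op=0x3d580000>>24=0x3d ⇒ sub (RR)
  [23:20] rd=5 = %r5
  [19:16] rs=8 = %r8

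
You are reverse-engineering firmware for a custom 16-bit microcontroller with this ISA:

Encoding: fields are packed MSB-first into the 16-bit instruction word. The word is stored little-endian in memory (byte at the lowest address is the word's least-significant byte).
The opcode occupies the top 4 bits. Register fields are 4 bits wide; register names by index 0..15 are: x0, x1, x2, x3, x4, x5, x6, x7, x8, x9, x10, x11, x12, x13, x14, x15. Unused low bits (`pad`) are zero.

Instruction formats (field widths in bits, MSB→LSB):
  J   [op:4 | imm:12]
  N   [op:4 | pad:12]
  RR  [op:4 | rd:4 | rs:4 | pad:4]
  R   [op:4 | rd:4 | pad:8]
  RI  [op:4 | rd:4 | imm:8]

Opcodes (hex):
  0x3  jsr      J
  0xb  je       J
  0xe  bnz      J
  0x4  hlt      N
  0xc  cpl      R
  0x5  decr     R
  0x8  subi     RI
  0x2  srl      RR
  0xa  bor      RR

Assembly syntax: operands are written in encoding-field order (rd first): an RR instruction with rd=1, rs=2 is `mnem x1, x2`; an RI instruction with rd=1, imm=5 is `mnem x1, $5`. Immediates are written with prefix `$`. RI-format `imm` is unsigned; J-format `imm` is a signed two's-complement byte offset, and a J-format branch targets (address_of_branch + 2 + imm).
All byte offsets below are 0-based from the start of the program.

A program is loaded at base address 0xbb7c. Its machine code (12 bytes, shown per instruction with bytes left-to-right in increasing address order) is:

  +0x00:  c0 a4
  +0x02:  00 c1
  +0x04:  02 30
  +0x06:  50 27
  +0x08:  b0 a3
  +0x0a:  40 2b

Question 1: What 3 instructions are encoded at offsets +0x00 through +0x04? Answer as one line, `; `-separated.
+0x00: c0 a4 ⇒ word 0xa4c0 (little)
  op=0xa4c0>>12=0xa ⇒ bor (RR)
  rd: (w>>8)&0xf=0x4 → x4
  rs: (w>>4)&0xf=0xc → x12
+0x02: 00 c1 ⇒ word 0xc100 (little)
  op=0xc100>>12=0xc ⇒ cpl (R)
  rd: (w>>8)&0xf=0x1 → x1
+0x04: 02 30 ⇒ word 0x3002 (little)
  op=0x3002>>12=0x3 ⇒ jsr (J)
  imm: (w>>0)&0xfff=0x2 → $2

bor x4, x12; cpl x1; jsr $2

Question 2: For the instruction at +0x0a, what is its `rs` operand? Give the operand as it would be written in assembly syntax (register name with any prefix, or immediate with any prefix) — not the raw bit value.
x4

@+0a  little-endian(40 2b) = 0x2b40
  top 4b → 0x2 → srl [RR]
  rd@[11:8]=0xb ⇒ x11
  rs@[7:4]=0x4 ⇒ x4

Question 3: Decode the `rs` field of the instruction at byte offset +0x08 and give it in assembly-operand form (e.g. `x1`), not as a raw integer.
+0x08: b0 a3 ⇒ word 0xa3b0 (little)
  op=0xa3b0>>12=0xa ⇒ bor (RR)
  rd: (w>>8)&0xf=0x3 → x3
  rs: (w>>4)&0xf=0xb → x11

x11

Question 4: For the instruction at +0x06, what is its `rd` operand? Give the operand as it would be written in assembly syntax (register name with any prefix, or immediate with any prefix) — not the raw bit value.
x7

off 0x06: read 50 27 as little → 0x2750
  top 4b → 0x2 → srl [RR]
  rd@[11:8]=0x7 ⇒ x7
  rs@[7:4]=0x5 ⇒ x5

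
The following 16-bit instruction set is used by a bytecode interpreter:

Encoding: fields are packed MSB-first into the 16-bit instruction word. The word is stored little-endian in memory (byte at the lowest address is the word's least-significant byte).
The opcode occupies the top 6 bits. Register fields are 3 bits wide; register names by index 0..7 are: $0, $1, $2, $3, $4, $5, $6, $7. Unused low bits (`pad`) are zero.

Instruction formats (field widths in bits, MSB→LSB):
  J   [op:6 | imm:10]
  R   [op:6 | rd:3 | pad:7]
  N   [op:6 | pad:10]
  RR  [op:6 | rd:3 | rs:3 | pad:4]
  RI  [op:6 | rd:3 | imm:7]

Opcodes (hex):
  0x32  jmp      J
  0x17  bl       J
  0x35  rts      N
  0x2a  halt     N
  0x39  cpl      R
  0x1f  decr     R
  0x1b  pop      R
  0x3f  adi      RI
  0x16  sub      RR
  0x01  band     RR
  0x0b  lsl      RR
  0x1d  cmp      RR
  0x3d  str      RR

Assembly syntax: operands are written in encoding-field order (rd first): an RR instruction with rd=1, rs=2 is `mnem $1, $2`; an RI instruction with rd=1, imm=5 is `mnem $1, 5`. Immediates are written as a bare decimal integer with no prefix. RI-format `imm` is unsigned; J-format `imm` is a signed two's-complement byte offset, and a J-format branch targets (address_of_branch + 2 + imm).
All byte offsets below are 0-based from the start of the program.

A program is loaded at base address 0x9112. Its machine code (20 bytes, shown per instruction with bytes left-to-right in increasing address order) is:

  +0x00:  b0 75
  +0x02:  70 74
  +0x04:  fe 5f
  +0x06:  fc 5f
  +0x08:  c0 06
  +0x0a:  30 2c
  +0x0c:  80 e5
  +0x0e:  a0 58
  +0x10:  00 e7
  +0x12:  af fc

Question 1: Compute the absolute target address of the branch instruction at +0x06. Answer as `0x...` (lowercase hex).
0x9116

[06] fc 5f → 0x5ffc
  top 6b → 0x17 → bl [J]
  imm@[9:0]=0x3fc (s10→-4) ⇒ -4
  target = base 0x9112 + off 0x06 + 2 + imm -4 = 0x9116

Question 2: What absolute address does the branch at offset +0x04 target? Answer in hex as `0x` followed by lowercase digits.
off 0x04: read fe 5f as little → 0x5ffe
  op=0x5ffe>>10=0x17 ⇒ bl (J)
  [9:0] imm=1022 (s10→-2) = -2
  target = base 0x9112 + off 0x04 + 2 + imm -2 = 0x9116

0x9116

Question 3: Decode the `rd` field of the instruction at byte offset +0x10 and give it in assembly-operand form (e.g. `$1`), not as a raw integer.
$6

off 0x10: read 00 e7 as little → 0xe700
  opcode bits[15:10]=0x39: cpl/R
  rd: (w>>7)&0x7=0x6 → $6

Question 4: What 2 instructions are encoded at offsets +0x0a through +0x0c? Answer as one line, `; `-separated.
lsl $0, $3; cpl $3

+0x0a: 30 2c ⇒ word 0x2c30 (little)
  op=0x2c30>>10=0xb ⇒ lsl (RR)
  rd@[9:7]=0x0 ⇒ $0
  rs@[6:4]=0x3 ⇒ $3
+0x0c: 80 e5 ⇒ word 0xe580 (little)
  op=0xe580>>10=0x39 ⇒ cpl (R)
  rd@[9:7]=0x3 ⇒ $3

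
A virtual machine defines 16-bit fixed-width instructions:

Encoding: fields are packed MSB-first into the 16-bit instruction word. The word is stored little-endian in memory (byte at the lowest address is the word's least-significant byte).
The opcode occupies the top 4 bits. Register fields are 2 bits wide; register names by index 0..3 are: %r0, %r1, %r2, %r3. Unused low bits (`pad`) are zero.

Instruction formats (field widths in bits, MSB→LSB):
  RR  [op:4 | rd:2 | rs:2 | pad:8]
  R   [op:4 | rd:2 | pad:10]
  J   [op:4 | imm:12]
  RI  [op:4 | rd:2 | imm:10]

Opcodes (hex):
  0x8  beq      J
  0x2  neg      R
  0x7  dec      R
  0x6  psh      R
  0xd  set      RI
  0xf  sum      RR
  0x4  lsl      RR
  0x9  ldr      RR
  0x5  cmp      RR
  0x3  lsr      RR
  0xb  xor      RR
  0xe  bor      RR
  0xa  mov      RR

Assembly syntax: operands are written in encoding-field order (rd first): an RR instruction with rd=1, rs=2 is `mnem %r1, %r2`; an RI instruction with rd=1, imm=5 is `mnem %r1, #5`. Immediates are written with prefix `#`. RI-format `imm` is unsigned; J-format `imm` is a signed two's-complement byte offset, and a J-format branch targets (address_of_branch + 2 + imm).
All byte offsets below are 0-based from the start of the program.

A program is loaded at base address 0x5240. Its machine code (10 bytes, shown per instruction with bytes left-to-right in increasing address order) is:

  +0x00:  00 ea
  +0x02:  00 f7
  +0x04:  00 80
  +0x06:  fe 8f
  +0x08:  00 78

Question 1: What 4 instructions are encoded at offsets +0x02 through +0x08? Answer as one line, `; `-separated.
sum %r1, %r3; beq #0; beq #-2; dec %r2

[02] 00 f7 → 0xf700
  opcode bits[15:12]=0xf: sum/RR
  rd@[11:10]=0x1 ⇒ %r1
  rs@[9:8]=0x3 ⇒ %r3
[04] 00 80 → 0x8000
  opcode bits[15:12]=0x8: beq/J
  imm@[11:0]=0x0 ⇒ #0
[06] fe 8f → 0x8ffe
  opcode bits[15:12]=0x8: beq/J
  imm@[11:0]=0xffe (s12→-2) ⇒ #-2
[08] 00 78 → 0x7800
  opcode bits[15:12]=0x7: dec/R
  rd@[11:10]=0x2 ⇒ %r2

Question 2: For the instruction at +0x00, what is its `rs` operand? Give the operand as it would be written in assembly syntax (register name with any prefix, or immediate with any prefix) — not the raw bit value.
%r2

off 0x00: read 00 ea as little → 0xea00
  top 4b → 0xe → bor [RR]
  rd: (w>>10)&0x3=0x2 → %r2
  rs: (w>>8)&0x3=0x2 → %r2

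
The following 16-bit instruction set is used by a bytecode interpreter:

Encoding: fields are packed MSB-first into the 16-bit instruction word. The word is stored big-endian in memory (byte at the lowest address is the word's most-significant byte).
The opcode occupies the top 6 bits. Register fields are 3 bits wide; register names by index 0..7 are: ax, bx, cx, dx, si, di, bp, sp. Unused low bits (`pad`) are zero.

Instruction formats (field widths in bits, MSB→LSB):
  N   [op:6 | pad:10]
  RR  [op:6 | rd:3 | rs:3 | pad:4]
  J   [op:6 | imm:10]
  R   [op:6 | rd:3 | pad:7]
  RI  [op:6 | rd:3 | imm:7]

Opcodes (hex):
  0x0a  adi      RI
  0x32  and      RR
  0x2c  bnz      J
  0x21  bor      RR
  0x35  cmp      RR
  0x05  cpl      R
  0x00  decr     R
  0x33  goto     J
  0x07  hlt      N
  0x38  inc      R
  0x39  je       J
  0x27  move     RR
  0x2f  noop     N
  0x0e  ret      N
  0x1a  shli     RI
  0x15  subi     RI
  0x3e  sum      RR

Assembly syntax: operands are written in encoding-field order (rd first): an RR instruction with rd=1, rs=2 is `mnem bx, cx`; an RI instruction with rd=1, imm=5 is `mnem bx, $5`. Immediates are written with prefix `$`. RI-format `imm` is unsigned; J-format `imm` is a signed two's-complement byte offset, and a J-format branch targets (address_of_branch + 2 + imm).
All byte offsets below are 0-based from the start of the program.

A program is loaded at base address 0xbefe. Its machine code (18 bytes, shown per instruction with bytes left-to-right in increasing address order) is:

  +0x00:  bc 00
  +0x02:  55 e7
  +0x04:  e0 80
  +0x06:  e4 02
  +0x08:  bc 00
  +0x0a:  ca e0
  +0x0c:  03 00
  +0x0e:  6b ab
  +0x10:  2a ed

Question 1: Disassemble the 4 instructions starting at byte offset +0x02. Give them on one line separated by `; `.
subi dx, $103; inc bx; je $2; noop

off 0x02: read 55 e7 as big → 0x55e7
  opcode bits[15:10]=0x15: subi/RI
  [9:7] rd=3 = dx
  [6:0] imm=103 = $103
off 0x04: read e0 80 as big → 0xe080
  opcode bits[15:10]=0x38: inc/R
  [9:7] rd=1 = bx
off 0x06: read e4 02 as big → 0xe402
  opcode bits[15:10]=0x39: je/J
  [9:0] imm=2 = $2
off 0x08: read bc 00 as big → 0xbc00
  opcode bits[15:10]=0x2f: noop/N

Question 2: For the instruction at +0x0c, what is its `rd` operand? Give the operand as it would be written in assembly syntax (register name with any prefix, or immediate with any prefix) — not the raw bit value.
bp

+0x0c: 03 00 ⇒ word 0x0300 (big)
  op=0x0300>>10=0x0 ⇒ decr (R)
  rd: (w>>7)&0x7=0x6 → bp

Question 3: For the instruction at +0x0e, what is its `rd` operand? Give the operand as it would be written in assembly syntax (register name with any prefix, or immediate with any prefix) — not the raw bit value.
sp

+0x0e: 6b ab ⇒ word 0x6bab (big)
  top 6b → 0x1a → shli [RI]
  rd: (w>>7)&0x7=0x7 → sp
  imm: (w>>0)&0x7f=0x2b → $43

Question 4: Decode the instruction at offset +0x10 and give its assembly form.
adi di, $109

@+10  big-endian(2a ed) = 0x2aed
  op=0x2aed>>10=0xa ⇒ adi (RI)
  [9:7] rd=5 = di
  [6:0] imm=109 = $109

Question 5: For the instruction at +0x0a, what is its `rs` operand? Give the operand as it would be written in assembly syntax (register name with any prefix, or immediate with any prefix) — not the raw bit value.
@+0a  big-endian(ca e0) = 0xcae0
  op=0xcae0>>10=0x32 ⇒ and (RR)
  [9:7] rd=5 = di
  [6:4] rs=6 = bp

bp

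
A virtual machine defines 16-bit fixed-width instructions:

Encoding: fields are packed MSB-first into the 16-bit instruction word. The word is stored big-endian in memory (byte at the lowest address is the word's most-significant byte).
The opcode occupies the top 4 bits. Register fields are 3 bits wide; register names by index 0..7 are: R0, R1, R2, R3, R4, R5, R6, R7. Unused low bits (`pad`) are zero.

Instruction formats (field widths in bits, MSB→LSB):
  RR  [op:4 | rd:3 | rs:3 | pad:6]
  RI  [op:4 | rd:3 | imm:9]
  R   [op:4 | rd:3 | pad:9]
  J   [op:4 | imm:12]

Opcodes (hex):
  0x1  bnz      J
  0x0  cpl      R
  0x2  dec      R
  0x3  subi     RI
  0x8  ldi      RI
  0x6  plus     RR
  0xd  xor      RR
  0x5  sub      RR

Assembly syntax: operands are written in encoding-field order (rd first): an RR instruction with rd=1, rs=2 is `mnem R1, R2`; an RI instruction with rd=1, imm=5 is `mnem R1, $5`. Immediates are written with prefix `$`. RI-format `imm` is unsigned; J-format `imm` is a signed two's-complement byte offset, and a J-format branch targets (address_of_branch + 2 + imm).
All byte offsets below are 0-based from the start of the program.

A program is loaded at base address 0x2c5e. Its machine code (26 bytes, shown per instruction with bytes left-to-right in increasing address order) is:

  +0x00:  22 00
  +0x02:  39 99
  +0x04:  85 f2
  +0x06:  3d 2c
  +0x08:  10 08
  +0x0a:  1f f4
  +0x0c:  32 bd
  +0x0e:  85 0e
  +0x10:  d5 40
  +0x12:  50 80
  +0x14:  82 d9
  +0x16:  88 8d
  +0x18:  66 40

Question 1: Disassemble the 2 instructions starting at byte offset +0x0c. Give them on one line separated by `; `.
+0x0c: 32 bd ⇒ word 0x32bd (big)
  op=0x32bd>>12=0x3 ⇒ subi (RI)
  [11:9] rd=1 = R1
  [8:0] imm=189 = $189
+0x0e: 85 0e ⇒ word 0x850e (big)
  op=0x850e>>12=0x8 ⇒ ldi (RI)
  [11:9] rd=2 = R2
  [8:0] imm=270 = $270

subi R1, $189; ldi R2, $270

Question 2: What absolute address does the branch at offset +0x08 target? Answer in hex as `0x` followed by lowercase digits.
0x2c70

[08] 10 08 → 0x1008
  opcode bits[15:12]=0x1: bnz/J
  imm@[11:0]=0x8 ⇒ $8
  target = base 0x2c5e + off 0x08 + 2 + imm 8 = 0x2c70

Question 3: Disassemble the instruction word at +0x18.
[18] 66 40 → 0x6640
  op=0x6640>>12=0x6 ⇒ plus (RR)
  [11:9] rd=3 = R3
  [8:6] rs=1 = R1

plus R3, R1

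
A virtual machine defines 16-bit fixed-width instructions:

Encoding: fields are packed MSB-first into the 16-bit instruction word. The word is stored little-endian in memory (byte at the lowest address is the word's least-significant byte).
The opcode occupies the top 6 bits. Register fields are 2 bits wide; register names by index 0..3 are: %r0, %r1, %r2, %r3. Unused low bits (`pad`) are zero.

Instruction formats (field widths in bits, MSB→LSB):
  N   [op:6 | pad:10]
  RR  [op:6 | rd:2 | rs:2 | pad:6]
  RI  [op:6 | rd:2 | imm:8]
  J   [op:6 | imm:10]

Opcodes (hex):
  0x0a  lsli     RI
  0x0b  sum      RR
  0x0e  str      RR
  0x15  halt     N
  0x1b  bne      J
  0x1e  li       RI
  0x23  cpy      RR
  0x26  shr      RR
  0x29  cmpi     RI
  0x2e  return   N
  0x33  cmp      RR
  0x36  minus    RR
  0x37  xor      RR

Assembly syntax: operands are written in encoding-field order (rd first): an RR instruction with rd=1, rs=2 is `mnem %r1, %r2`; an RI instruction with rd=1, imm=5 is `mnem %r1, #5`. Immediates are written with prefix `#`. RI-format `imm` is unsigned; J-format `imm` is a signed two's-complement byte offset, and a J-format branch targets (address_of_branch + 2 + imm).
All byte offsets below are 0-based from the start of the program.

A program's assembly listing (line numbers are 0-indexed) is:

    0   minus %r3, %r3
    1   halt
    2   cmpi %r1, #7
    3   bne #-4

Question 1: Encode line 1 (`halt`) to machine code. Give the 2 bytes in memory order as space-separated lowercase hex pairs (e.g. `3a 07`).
line 1 (halt): pack op=0x15:6|pad=0:10 = 0x5400; little→ 00 54

00 54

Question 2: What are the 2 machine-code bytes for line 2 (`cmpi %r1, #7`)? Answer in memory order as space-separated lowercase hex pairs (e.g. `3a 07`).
07 a5

line 2 (cmpi): pack op=0x29:6|rd=1:2|imm=7:8 = 0xa507; little→ 07 a5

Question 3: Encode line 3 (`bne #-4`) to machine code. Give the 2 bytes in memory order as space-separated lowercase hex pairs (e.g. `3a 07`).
3. bne fields op=0x1b:6|imm=-4:10 → word 6ffch → fc 6f

fc 6f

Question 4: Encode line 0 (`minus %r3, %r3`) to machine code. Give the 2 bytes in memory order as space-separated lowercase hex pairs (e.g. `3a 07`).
0. minus fields op=0x36:6|rd=3:2|rs=3:2|pad=0:6 → word dbc0h → c0 db

c0 db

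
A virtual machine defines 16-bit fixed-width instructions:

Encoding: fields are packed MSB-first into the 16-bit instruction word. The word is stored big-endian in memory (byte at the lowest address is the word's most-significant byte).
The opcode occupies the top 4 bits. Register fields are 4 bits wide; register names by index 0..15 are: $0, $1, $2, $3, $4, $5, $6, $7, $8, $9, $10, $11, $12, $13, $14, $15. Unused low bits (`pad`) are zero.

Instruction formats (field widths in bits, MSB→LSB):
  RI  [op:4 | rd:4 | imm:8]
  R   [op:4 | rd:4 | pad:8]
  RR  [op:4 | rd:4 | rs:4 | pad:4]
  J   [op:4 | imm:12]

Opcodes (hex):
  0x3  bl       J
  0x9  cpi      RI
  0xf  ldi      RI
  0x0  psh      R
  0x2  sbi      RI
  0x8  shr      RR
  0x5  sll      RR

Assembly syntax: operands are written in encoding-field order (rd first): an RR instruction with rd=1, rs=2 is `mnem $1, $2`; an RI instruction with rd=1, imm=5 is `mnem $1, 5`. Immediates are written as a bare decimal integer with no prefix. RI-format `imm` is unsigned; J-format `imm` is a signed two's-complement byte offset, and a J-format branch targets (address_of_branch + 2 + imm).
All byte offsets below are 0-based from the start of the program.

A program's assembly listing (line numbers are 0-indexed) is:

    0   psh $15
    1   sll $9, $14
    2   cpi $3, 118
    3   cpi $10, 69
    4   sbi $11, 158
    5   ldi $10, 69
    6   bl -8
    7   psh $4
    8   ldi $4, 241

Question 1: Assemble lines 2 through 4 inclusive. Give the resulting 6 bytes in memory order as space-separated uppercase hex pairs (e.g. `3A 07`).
L2: cpi op=0x9:4|rd=3:4|imm=118:8 ⇒ 0x9376 ⇒ big 93 76
L3: cpi op=0x9:4|rd=10:4|imm=69:8 ⇒ 0x9a45 ⇒ big 9a 45
L4: sbi op=0x2:4|rd=11:4|imm=158:8 ⇒ 0x2b9e ⇒ big 2b 9e

93 76 9A 45 2B 9E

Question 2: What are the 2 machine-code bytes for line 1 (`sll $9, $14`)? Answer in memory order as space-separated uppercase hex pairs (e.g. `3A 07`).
59 E0

L1: sll op=0x5:4|rd=9:4|rs=14:4|pad=0:4 ⇒ 0x59e0 ⇒ big 59 e0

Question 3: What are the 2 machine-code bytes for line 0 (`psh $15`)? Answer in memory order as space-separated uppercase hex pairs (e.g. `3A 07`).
0F 00

line 0 (psh): pack op=0x0:4|rd=15:4|pad=0:8 = 0x0f00; big→ 0f 00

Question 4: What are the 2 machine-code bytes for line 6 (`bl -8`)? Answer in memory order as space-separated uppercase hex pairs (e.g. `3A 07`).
line 6 (bl): pack op=0x3:4|imm=-8:12 = 0x3ff8; big→ 3f f8

3F F8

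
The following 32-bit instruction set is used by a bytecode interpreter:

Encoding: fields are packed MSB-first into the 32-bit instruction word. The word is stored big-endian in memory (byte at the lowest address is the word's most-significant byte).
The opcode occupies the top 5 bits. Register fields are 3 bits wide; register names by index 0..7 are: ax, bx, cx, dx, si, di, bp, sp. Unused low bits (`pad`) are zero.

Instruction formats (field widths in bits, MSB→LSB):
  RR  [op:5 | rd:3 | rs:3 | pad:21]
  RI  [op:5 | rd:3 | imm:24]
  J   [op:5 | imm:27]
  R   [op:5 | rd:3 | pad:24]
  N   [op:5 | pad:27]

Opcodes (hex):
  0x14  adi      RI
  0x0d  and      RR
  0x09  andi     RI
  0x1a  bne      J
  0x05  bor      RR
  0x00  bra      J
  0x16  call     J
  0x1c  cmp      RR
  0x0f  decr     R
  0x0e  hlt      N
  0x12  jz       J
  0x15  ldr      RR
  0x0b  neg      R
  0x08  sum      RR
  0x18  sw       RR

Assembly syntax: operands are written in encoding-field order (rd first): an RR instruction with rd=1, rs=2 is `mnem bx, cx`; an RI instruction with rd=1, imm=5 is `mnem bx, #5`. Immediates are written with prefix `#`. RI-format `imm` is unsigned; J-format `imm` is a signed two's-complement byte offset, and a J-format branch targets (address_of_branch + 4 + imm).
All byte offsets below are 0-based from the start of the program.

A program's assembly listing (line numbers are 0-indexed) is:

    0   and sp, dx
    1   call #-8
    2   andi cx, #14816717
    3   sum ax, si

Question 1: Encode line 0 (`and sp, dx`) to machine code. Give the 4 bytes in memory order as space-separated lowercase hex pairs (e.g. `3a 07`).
6f 60 00 00

0. and fields op=0xd:5|rd=7:3|rs=3:3|pad=0:21 → word 6f600000h → 6f 60 00 00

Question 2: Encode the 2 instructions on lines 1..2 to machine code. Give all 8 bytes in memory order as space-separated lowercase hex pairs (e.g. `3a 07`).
b7 ff ff f8 4a e2 15 cd

L1: call op=0x16:5|imm=-8:27 ⇒ 0xb7fffff8 ⇒ big b7 ff ff f8
L2: andi op=0x9:5|rd=2:3|imm=14816717:24 ⇒ 0x4ae215cd ⇒ big 4a e2 15 cd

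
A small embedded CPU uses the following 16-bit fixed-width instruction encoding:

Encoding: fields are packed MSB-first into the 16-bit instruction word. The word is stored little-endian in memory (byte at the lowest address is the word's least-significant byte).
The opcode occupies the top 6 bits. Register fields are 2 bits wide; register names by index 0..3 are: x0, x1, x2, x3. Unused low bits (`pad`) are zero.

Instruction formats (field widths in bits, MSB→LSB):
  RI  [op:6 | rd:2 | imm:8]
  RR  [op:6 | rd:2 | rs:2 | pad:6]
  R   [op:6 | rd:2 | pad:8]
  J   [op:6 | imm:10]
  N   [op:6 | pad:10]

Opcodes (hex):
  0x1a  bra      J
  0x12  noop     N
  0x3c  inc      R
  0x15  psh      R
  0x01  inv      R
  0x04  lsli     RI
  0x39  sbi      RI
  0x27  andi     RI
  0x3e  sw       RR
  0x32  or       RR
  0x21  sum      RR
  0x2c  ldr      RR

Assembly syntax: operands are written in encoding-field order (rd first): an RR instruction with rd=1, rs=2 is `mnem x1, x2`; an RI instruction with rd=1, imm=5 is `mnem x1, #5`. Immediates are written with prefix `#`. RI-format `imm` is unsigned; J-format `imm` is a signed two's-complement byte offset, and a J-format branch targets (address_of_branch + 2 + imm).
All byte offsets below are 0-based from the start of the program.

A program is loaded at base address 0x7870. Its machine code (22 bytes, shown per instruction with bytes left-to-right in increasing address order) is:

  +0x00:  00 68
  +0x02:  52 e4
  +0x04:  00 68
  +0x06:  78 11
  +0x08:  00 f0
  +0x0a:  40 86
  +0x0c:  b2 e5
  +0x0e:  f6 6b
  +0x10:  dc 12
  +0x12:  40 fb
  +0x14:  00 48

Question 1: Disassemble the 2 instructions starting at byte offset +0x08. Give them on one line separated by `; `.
inc x0; sum x2, x1

off 0x08: read 00 f0 as little → 0xf000
  top 6b → 0x3c → inc [R]
  rd@[9:8]=0x0 ⇒ x0
off 0x0a: read 40 86 as little → 0x8640
  top 6b → 0x21 → sum [RR]
  rd@[9:8]=0x2 ⇒ x2
  rs@[7:6]=0x1 ⇒ x1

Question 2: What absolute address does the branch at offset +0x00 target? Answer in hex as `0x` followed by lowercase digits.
0x7872

off 0x00: read 00 68 as little → 0x6800
  top 6b → 0x1a → bra [J]
  imm@[9:0]=0x0 ⇒ #0
  target = base 0x7870 + off 0x00 + 2 + imm 0 = 0x7872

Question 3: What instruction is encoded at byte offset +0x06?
lsli x1, #120

@+06  little-endian(78 11) = 0x1178
  opcode bits[15:10]=0x4: lsli/RI
  rd@[9:8]=0x1 ⇒ x1
  imm@[7:0]=0x78 ⇒ #120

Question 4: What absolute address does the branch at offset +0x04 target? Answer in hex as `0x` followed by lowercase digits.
0x7876

[04] 00 68 → 0x6800
  opcode bits[15:10]=0x1a: bra/J
  [9:0] imm=0 = #0
  target = base 0x7870 + off 0x04 + 2 + imm 0 = 0x7876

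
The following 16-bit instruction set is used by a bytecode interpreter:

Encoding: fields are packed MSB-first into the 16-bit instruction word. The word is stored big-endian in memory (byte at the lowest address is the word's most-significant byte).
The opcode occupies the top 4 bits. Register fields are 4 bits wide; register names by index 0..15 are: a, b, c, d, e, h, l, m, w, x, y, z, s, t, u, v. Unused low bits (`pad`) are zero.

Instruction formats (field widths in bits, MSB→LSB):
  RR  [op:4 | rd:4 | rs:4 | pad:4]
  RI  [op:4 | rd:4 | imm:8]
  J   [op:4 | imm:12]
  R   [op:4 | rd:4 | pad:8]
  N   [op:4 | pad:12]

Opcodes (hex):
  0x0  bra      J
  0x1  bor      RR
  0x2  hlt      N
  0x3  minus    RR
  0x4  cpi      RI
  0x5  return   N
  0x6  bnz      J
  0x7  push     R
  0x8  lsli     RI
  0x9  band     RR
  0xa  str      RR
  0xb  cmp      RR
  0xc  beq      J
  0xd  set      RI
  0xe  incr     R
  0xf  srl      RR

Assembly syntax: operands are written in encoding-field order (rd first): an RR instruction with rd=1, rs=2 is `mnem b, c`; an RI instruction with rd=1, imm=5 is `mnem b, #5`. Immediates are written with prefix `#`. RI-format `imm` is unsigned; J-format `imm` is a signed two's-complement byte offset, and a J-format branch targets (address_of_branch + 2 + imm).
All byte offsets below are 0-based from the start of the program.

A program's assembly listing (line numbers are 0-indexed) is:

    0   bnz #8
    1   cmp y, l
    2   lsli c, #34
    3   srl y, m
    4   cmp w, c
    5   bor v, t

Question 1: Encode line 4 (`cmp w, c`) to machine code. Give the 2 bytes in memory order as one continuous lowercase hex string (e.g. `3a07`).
line 4 (cmp): pack op=0xb:4|rd=8:4|rs=2:4|pad=0:4 = 0xb820; big→ b8 20

b820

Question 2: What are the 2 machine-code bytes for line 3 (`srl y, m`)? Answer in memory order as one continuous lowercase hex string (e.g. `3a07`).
L3: srl op=0xf:4|rd=10:4|rs=7:4|pad=0:4 ⇒ 0xfa70 ⇒ big fa 70

fa70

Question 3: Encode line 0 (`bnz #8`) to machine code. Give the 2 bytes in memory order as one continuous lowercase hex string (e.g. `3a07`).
line 0 (bnz): pack op=0x6:4|imm=8:12 = 0x6008; big→ 60 08

6008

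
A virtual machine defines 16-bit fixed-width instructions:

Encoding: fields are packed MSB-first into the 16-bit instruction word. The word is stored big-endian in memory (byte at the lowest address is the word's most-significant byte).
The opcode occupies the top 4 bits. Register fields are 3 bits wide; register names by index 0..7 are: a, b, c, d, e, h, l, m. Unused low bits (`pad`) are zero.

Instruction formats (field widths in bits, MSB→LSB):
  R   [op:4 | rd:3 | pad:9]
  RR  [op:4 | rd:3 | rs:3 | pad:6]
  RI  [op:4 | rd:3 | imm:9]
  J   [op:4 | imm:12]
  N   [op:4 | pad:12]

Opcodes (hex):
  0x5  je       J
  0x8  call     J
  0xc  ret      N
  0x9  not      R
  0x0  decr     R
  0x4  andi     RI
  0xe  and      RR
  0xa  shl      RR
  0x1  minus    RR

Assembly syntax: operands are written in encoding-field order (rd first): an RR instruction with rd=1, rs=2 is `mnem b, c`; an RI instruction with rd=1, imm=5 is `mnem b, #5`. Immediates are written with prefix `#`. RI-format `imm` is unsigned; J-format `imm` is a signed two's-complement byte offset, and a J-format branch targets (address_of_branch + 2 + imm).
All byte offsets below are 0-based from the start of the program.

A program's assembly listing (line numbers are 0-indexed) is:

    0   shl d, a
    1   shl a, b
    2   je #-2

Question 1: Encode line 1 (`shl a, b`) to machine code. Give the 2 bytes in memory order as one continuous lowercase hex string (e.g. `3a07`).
1. shl fields op=0xa:4|rd=0:3|rs=1:3|pad=0:6 → word a040h → a0 40

a040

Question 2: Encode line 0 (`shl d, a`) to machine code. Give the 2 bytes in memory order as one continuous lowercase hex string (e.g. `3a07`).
a600

L0: shl op=0xa:4|rd=3:3|rs=0:3|pad=0:6 ⇒ 0xa600 ⇒ big a6 00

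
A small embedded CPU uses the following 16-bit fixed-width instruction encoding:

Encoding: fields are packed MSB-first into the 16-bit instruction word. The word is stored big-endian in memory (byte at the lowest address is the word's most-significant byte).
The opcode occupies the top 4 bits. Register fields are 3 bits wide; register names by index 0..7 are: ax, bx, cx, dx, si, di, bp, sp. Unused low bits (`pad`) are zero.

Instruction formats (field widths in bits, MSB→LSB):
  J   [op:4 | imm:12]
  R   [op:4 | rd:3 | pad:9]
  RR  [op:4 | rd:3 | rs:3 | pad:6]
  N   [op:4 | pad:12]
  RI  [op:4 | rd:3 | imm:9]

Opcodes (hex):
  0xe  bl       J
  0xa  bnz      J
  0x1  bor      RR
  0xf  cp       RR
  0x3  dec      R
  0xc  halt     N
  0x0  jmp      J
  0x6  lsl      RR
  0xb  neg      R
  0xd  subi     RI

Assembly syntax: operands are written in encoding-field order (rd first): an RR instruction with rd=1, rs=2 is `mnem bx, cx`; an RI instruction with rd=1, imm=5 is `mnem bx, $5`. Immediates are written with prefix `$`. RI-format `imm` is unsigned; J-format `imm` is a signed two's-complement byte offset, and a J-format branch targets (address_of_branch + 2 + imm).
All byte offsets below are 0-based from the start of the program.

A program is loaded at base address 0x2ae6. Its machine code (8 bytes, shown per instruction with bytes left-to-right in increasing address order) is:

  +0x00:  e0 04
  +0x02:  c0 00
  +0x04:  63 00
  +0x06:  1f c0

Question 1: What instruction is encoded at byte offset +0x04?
[04] 63 00 → 0x6300
  op=0x6300>>12=0x6 ⇒ lsl (RR)
  rd@[11:9]=0x1 ⇒ bx
  rs@[8:6]=0x4 ⇒ si

lsl bx, si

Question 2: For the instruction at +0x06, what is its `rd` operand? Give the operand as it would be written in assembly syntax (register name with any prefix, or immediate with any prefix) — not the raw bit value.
sp

[06] 1f c0 → 0x1fc0
  opcode bits[15:12]=0x1: bor/RR
  [11:9] rd=7 = sp
  [8:6] rs=7 = sp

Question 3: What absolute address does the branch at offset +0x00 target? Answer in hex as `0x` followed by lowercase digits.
@+00  big-endian(e0 04) = 0xe004
  op=0xe004>>12=0xe ⇒ bl (J)
  imm@[11:0]=0x4 ⇒ $4
  target = base 0x2ae6 + off 0x00 + 2 + imm 4 = 0x2aec

0x2aec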